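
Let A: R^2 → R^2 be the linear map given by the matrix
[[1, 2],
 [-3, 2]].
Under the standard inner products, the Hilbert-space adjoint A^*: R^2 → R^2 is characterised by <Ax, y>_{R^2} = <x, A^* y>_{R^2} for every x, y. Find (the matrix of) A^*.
A^* = A^T =
[[1, -3],
 [2, 2]]

For real matrices with standard dot products, the defining identity <Ax, y> = <x, A^* y> gives (Ax)^T y = x^T (A^*) y, i.e. x^T A^T y = x^T (A^*) y. Since this holds for all x, y, we must have A^* = A^T. Therefore
A^* =
[[1, -3],
 [2, 2]].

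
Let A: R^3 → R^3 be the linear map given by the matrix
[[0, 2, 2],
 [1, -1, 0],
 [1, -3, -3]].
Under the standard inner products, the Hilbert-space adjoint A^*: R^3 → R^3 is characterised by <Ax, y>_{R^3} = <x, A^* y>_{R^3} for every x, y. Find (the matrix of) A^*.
A^* = A^T =
[[0, 1, 1],
 [2, -1, -3],
 [2, 0, -3]]

For real matrices with standard dot products, the defining identity <Ax, y> = <x, A^* y> gives (Ax)^T y = x^T (A^*) y, i.e. x^T A^T y = x^T (A^*) y. Since this holds for all x, y, we must have A^* = A^T. Therefore
A^* =
[[0, 1, 1],
 [2, -1, -3],
 [2, 0, -3]].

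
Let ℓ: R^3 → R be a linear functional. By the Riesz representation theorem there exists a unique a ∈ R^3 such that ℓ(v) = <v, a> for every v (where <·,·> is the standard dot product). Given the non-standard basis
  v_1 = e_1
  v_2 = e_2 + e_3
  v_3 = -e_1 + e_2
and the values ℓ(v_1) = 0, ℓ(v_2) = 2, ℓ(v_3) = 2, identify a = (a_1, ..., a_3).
a = (0, 2, 0)

Write a = (a_1, ..., a_3) in the standard basis. For each basis vector v_i, ℓ(v_i) = <v_i, a> is a linear equation in the a_j's. Collect the n equations into a matrix system V a = ℓ, where row i of V is v_i (expressed in the standard basis). Since V is invertible (lower-triangular with 1s on the diagonal, up to permutation), solve by back-substitution:
  V =
[[1, 0, 0],
 [0, 1, 1],
 [-1, 1, 0]]
  V a = (0, 2, 2)
Solving gives a = (0, 2, 0).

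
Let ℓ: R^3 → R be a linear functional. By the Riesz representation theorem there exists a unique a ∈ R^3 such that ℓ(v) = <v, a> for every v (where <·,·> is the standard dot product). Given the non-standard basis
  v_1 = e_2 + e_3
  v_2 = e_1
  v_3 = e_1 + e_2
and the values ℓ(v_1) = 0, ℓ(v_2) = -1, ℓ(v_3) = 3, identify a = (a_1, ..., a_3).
a = (-1, 4, -4)

Write a = (a_1, ..., a_3) in the standard basis. For each basis vector v_i, ℓ(v_i) = <v_i, a> is a linear equation in the a_j's. Collect the n equations into a matrix system V a = ℓ, where row i of V is v_i (expressed in the standard basis). Since V is invertible (lower-triangular with 1s on the diagonal, up to permutation), solve by back-substitution:
  V =
[[0, 1, 1],
 [1, 0, 0],
 [1, 1, 0]]
  V a = (0, -1, 3)
Solving gives a = (-1, 4, -4).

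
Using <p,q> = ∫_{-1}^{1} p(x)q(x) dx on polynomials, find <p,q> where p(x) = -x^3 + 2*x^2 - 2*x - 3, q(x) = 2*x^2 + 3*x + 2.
<p,q> = -254/15

Expand the product: p(x)·q(x) = -2*x^5 + x^4 - 8*x^2 - 13*x - 6.
∫_{-1}^{1} of each monomial x^k gives [2/(k+1) if k even, 0 if k odd]. Integrating term-by-term (or equivalently evaluating the antiderivative F(x) = -x^6/3 + x^5/5 - 8*x^3/3 - 13*x^2/2 - 6*x at the endpoints):
  F(1) − F(−1) = -153/10 − (49/30) = -254/15.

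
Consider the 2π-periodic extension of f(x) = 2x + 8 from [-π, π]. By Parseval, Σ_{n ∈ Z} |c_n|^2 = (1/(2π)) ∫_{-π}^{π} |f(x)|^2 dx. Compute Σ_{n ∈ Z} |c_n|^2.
Σ |c_n|^2 = 4π^2/3 + 64

Expand and integrate term by term over [-π, π]:
  ∫ (2x)^2 dx = 4·(2π^3/3); ∫ 2·2·(8)·x dx = 0 (odd integrand); ∫ 8^2 dx = 64·2π.
So (1/(2π)) ∫_{-π}^{π} (2x + 8)^2 dx = 4π^2/3 + 64 = 4π^2/3 + 64.
Parseval ⇒ Σ |c_n|^2 = 4π^2/3 + 64.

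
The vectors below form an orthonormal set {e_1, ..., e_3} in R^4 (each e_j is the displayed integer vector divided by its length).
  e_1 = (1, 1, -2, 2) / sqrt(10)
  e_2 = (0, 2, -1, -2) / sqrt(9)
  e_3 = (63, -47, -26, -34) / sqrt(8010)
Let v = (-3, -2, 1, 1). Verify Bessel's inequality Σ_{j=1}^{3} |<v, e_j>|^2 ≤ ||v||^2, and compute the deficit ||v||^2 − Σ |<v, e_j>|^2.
Σ |<v, e_j>|^2 = 974/89; ||v||^2 = 15; deficit = 361/89

Write each e_j = u_j / sqrt(<u_j, u_j>) where u_j is the displayed integer vector. Then <v, e_j> = <v, u_j> / sqrt(<u_j, u_j>), so |<v, e_j>|^2 = <v, u_j>^2 / <u_j, u_j>.
Coefficients: <v, e_1> = -5/sqrt(10), <v, e_2> = -7/sqrt(9), <v, e_3> = -155/sqrt(8010).
Square and sum: Σ |<v, e_j>|^2 = 974/89.
Compute ||v||^2 = v·v = 15.
Deficit = 15 − 974/89 = 361/89 ≥ 0, confirming Bessel's inequality. (The deficit equals ||v − Σ <v,e_j> e_j||^2, the squared distance from v to span{e_j}.)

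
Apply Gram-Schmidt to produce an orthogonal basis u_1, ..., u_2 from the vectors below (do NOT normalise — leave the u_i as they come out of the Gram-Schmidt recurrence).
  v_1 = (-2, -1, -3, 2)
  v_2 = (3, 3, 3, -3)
Orthogonal basis:
  u_1 = (-2, -1, -3, 2)
  u_2 = (1/3, 5/3, -1, -1/3)

Apply the Gram-Schmidt recurrence
  u_1 = v_1
  u_i = v_i − Σ_{j<i} ((v_i · u_j) / (u_j · u_j)) · u_j.

Step by step this gives:
  u_1 = (-2, -1, -3, 2)
  u_2 = (1/3, 5/3, -1, -1/3)

Orthogonality check:
  u_2 · u_1 = 0 (should be 0)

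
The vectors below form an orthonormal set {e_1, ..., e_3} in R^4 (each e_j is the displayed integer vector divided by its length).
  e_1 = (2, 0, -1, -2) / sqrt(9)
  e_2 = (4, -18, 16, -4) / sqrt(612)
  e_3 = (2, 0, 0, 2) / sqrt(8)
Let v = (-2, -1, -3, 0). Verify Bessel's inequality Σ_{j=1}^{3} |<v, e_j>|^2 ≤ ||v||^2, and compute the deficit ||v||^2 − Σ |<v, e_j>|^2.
Σ |<v, e_j>|^2 = 76/17; ||v||^2 = 14; deficit = 162/17

Write each e_j = u_j / sqrt(<u_j, u_j>) where u_j is the displayed integer vector. Then <v, e_j> = <v, u_j> / sqrt(<u_j, u_j>), so |<v, e_j>|^2 = <v, u_j>^2 / <u_j, u_j>.
Coefficients: <v, e_1> = -1/sqrt(9), <v, e_2> = -38/sqrt(612), <v, e_3> = -4/sqrt(8).
Square and sum: Σ |<v, e_j>|^2 = 76/17.
Compute ||v||^2 = v·v = 14.
Deficit = 14 − 76/17 = 162/17 ≥ 0, confirming Bessel's inequality. (The deficit equals ||v − Σ <v,e_j> e_j||^2, the squared distance from v to span{e_j}.)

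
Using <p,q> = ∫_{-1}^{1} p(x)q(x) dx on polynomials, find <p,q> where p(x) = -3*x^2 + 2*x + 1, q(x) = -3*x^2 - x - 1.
<p,q> = 4/15

Expand the product: p(x)·q(x) = 9*x^4 - 3*x^3 - 2*x^2 - 3*x - 1.
∫_{-1}^{1} of each monomial x^k gives [2/(k+1) if k even, 0 if k odd]. Integrating term-by-term (or equivalently evaluating the antiderivative F(x) = 9*x^5/5 - 3*x^4/4 - 2*x^3/3 - 3*x^2/2 - x at the endpoints):
  F(1) − F(−1) = -127/60 − (-143/60) = 4/15.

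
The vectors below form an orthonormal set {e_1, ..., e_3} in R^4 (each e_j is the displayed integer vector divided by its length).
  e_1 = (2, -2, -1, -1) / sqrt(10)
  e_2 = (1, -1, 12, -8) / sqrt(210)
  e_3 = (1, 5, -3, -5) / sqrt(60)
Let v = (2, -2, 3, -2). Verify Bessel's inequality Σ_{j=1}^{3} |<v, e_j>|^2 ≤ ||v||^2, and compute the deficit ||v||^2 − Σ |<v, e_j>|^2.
Σ |<v, e_j>|^2 = 413/20; ||v||^2 = 21; deficit = 7/20

Write each e_j = u_j / sqrt(<u_j, u_j>) where u_j is the displayed integer vector. Then <v, e_j> = <v, u_j> / sqrt(<u_j, u_j>), so |<v, e_j>|^2 = <v, u_j>^2 / <u_j, u_j>.
Coefficients: <v, e_1> = 7/sqrt(10), <v, e_2> = 56/sqrt(210), <v, e_3> = -7/sqrt(60).
Square and sum: Σ |<v, e_j>|^2 = 413/20.
Compute ||v||^2 = v·v = 21.
Deficit = 21 − 413/20 = 7/20 ≥ 0, confirming Bessel's inequality. (The deficit equals ||v − Σ <v,e_j> e_j||^2, the squared distance from v to span{e_j}.)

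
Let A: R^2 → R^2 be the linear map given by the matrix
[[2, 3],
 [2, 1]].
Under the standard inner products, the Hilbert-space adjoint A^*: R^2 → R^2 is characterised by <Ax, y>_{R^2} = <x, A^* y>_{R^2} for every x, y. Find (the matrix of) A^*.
A^* = A^T =
[[2, 2],
 [3, 1]]

For real matrices with standard dot products, the defining identity <Ax, y> = <x, A^* y> gives (Ax)^T y = x^T (A^*) y, i.e. x^T A^T y = x^T (A^*) y. Since this holds for all x, y, we must have A^* = A^T. Therefore
A^* =
[[2, 2],
 [3, 1]].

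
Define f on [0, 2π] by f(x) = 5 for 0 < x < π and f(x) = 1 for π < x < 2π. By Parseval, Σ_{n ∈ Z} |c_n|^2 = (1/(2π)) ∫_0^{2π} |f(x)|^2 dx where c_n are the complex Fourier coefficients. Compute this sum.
Σ |c_n|^2 = 13

Parseval equates the L^2 energy of f (normalised by 1/(2π)) with the ℓ^2 sum of its Fourier coefficients: (1/(2π)) ∫_0^{2π} |f|^2 = Σ |c_n|^2.
Compute the left side: (1/(2π)) [∫_0^π 5^2 dx + ∫_π^{2π} 1^2 dx] = (1/(2π)) · (25π + 1π) = (25 + 1)/2 = 13.
So Σ_{n ∈ Z} |c_n|^2 = 13.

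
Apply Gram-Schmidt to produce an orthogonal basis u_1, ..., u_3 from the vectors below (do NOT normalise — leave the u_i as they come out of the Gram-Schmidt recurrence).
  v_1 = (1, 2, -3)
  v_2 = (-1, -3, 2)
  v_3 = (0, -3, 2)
Orthogonal basis:
  u_1 = (1, 2, -3)
  u_2 = (-1/14, -8/7, -11/14)
  u_3 = (25/27, -5/27, 5/27)

Apply the Gram-Schmidt recurrence
  u_1 = v_1
  u_i = v_i − Σ_{j<i} ((v_i · u_j) / (u_j · u_j)) · u_j.

Step by step this gives:
  u_1 = (1, 2, -3)
  u_2 = (-1/14, -8/7, -11/14)
  u_3 = (25/27, -5/27, 5/27)

Orthogonality check:
  u_2 · u_1 = 0 (should be 0)
  u_3 · u_1 = 0 (should be 0)
  u_3 · u_2 = 0 (should be 0)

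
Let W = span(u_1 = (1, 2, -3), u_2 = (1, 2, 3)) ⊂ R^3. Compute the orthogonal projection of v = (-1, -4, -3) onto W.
proj_W(v) = (-9/5, -18/5, -3)

Set up U = [u_1 | ... | u_2] ∈ R^(3×2). The projector onto W = col(U) is P = U (U^T U)^(-1) U^T.
Compute U^T U =
  [14, -4]
  [-4, 14],
and U^T v = (0, -18).
Solve U^T U · c = U^T v for the coefficients: c = (-2/5, -7/5). The projection is proj_W(v) = U c.
Check: (v - proj_W(v)) · u_1 = 0  (should be 0).
Check: (v - proj_W(v)) · u_2 = 0  (should be 0).
Result: proj_W(v) = (-9/5, -18/5, -3).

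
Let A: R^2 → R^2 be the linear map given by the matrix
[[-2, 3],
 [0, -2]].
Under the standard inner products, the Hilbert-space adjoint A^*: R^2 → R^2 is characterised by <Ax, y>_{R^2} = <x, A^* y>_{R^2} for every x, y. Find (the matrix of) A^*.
A^* = A^T =
[[-2, 0],
 [3, -2]]

For real matrices with standard dot products, the defining identity <Ax, y> = <x, A^* y> gives (Ax)^T y = x^T (A^*) y, i.e. x^T A^T y = x^T (A^*) y. Since this holds for all x, y, we must have A^* = A^T. Therefore
A^* =
[[-2, 0],
 [3, -2]].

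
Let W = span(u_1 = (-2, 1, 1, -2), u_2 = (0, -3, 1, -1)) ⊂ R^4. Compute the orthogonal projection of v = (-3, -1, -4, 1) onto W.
proj_W(v) = (1/5, 49/110, -31/110, 21/55)

Set up U = [u_1 | ... | u_2] ∈ R^(4×2). The projector onto W = col(U) is P = U (U^T U)^(-1) U^T.
Compute U^T U =
  [10, 0]
  [0, 11],
and U^T v = (-1, -2).
Solve U^T U · c = U^T v for the coefficients: c = (-1/10, -2/11). The projection is proj_W(v) = U c.
Check: (v - proj_W(v)) · u_1 = 0  (should be 0).
Check: (v - proj_W(v)) · u_2 = 0  (should be 0).
Result: proj_W(v) = (1/5, 49/110, -31/110, 21/55).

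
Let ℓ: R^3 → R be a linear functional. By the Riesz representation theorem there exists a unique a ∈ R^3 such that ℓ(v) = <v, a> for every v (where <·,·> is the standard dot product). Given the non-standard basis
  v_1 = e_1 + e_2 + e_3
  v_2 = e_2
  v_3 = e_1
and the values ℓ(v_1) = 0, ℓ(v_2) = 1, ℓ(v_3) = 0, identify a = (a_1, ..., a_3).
a = (0, 1, -1)

Write a = (a_1, ..., a_3) in the standard basis. For each basis vector v_i, ℓ(v_i) = <v_i, a> is a linear equation in the a_j's. Collect the n equations into a matrix system V a = ℓ, where row i of V is v_i (expressed in the standard basis). Since V is invertible (lower-triangular with 1s on the diagonal, up to permutation), solve by back-substitution:
  V =
[[1, 1, 1],
 [0, 1, 0],
 [1, 0, 0]]
  V a = (0, 1, 0)
Solving gives a = (0, 1, -1).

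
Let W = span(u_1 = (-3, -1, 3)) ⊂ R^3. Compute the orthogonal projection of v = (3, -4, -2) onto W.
proj_W(v) = (33/19, 11/19, -33/19)

Set up U = [u_1 | ... | u_1] ∈ R^(3×1). The projector onto W = col(U) is P = U (U^T U)^(-1) U^T.
Compute U^T U =
  [19],
and U^T v = (-11).
Solve U^T U · c = U^T v for the coefficients: c = (-11/19). The projection is proj_W(v) = U c.
Check: (v - proj_W(v)) · u_1 = 0  (should be 0).
Result: proj_W(v) = (33/19, 11/19, -33/19).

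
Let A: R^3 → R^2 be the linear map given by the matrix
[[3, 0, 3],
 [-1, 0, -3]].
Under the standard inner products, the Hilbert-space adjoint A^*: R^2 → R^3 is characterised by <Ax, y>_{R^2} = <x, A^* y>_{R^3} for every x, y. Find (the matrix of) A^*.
A^* = A^T =
[[3, -1],
 [0, 0],
 [3, -3]]

For real matrices with standard dot products, the defining identity <Ax, y> = <x, A^* y> gives (Ax)^T y = x^T (A^*) y, i.e. x^T A^T y = x^T (A^*) y. Since this holds for all x, y, we must have A^* = A^T. Therefore
A^* =
[[3, -1],
 [0, 0],
 [3, -3]].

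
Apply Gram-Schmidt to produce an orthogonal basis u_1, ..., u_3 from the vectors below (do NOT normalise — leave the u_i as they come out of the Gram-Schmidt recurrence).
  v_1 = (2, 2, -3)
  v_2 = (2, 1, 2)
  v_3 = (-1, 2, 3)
Orthogonal basis:
  u_1 = (2, 2, -3)
  u_2 = (2, 1, 2)
  u_3 = (-77/51, 110/51, 22/51)

Apply the Gram-Schmidt recurrence
  u_1 = v_1
  u_i = v_i − Σ_{j<i} ((v_i · u_j) / (u_j · u_j)) · u_j.

Step by step this gives:
  u_1 = (2, 2, -3)
  u_2 = (2, 1, 2)
  u_3 = (-77/51, 110/51, 22/51)

Orthogonality check:
  u_2 · u_1 = 0 (should be 0)
  u_3 · u_1 = 0 (should be 0)
  u_3 · u_2 = 0 (should be 0)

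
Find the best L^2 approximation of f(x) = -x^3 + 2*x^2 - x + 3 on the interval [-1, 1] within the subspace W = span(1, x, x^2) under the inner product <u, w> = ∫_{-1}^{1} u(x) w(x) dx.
g(x) = 2*x^2 - 8*x/5 + 3

The best approximation g ∈ W is the orthogonal projection of f onto W. Writing g = a_0 + a_1 x + a_2 x^2, the coefficients solve the normal equations G · a = b where
  G_{ij} = <φ_i, φ_j> and b_i = <f, φ_i>, with φ_0 = 1, φ_1 = x, φ_2 = x^2.
G =
  [2, 0, 2/3]
  [0, 2/3, 0]
  [2/3, 0, 2/5],
b = (22/3, -16/15, 14/5).
Solving gives a_0 = 3, a_1 = -8/5, a_2 = 2, so
  g(x) = 2*x^2 - 8*x/5 + 3.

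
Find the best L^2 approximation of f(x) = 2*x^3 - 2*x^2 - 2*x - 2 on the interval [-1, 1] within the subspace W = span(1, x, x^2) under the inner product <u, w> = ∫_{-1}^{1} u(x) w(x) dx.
g(x) = -2*x^2 - 4*x/5 - 2

The best approximation g ∈ W is the orthogonal projection of f onto W. Writing g = a_0 + a_1 x + a_2 x^2, the coefficients solve the normal equations G · a = b where
  G_{ij} = <φ_i, φ_j> and b_i = <f, φ_i>, with φ_0 = 1, φ_1 = x, φ_2 = x^2.
G =
  [2, 0, 2/3]
  [0, 2/3, 0]
  [2/3, 0, 2/5],
b = (-16/3, -8/15, -32/15).
Solving gives a_0 = -2, a_1 = -4/5, a_2 = -2, so
  g(x) = -2*x^2 - 4*x/5 - 2.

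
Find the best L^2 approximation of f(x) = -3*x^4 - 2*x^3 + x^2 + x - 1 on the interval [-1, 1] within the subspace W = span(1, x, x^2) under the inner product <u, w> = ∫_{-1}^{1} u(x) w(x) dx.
g(x) = -11*x^2/7 - x/5 - 26/35

The best approximation g ∈ W is the orthogonal projection of f onto W. Writing g = a_0 + a_1 x + a_2 x^2, the coefficients solve the normal equations G · a = b where
  G_{ij} = <φ_i, φ_j> and b_i = <f, φ_i>, with φ_0 = 1, φ_1 = x, φ_2 = x^2.
G =
  [2, 0, 2/3]
  [0, 2/3, 0]
  [2/3, 0, 2/5],
b = (-38/15, -2/15, -118/105).
Solving gives a_0 = -26/35, a_1 = -1/5, a_2 = -11/7, so
  g(x) = -11*x^2/7 - x/5 - 26/35.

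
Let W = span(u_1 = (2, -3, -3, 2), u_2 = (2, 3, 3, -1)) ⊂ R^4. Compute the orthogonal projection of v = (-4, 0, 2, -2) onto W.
proj_W(v) = (-78/19, 21/19, 21/19, -30/19)

Set up U = [u_1 | ... | u_2] ∈ R^(4×2). The projector onto W = col(U) is P = U (U^T U)^(-1) U^T.
Compute U^T U =
  [26, -16]
  [-16, 23],
and U^T v = (-18, 0).
Solve U^T U · c = U^T v for the coefficients: c = (-23/19, -16/19). The projection is proj_W(v) = U c.
Check: (v - proj_W(v)) · u_1 = 0  (should be 0).
Check: (v - proj_W(v)) · u_2 = 0  (should be 0).
Result: proj_W(v) = (-78/19, 21/19, 21/19, -30/19).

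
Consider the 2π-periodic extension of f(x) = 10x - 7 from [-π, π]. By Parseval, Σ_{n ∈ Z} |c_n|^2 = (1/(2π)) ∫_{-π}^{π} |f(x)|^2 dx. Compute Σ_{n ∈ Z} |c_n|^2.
Σ |c_n|^2 = 100π^2/3 + 49

Expand and integrate term by term over [-π, π]:
  ∫ (10x)^2 dx = 100·(2π^3/3); ∫ 2·10·(-7)·x dx = 0 (odd integrand); ∫ (-7)^2 dx = 49·2π.
So (1/(2π)) ∫_{-π}^{π} (10x - 7)^2 dx = 100π^2/3 + 49 = 100π^2/3 + 49.
Parseval ⇒ Σ |c_n|^2 = 100π^2/3 + 49.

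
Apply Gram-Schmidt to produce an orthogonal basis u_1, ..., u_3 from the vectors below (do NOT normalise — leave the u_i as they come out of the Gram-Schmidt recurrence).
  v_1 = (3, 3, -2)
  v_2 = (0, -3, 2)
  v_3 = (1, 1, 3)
Orthogonal basis:
  u_1 = (3, 3, -2)
  u_2 = (39/22, -27/22, 9/11)
  u_3 = (0, 22/13, 33/13)

Apply the Gram-Schmidt recurrence
  u_1 = v_1
  u_i = v_i − Σ_{j<i} ((v_i · u_j) / (u_j · u_j)) · u_j.

Step by step this gives:
  u_1 = (3, 3, -2)
  u_2 = (39/22, -27/22, 9/11)
  u_3 = (0, 22/13, 33/13)

Orthogonality check:
  u_2 · u_1 = 0 (should be 0)
  u_3 · u_1 = 0 (should be 0)
  u_3 · u_2 = 0 (should be 0)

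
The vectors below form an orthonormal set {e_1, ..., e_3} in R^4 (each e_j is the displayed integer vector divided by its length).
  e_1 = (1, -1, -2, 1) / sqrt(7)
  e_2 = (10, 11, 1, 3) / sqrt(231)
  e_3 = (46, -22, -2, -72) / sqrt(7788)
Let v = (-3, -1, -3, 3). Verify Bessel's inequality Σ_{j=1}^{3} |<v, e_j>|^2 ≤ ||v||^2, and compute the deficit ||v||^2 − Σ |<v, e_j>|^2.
Σ |<v, e_j>|^2 = 1531/59; ||v||^2 = 28; deficit = 121/59

Write each e_j = u_j / sqrt(<u_j, u_j>) where u_j is the displayed integer vector. Then <v, e_j> = <v, u_j> / sqrt(<u_j, u_j>), so |<v, e_j>|^2 = <v, u_j>^2 / <u_j, u_j>.
Coefficients: <v, e_1> = 7/sqrt(7), <v, e_2> = -35/sqrt(231), <v, e_3> = -326/sqrt(7788).
Square and sum: Σ |<v, e_j>|^2 = 1531/59.
Compute ||v||^2 = v·v = 28.
Deficit = 28 − 1531/59 = 121/59 ≥ 0, confirming Bessel's inequality. (The deficit equals ||v − Σ <v,e_j> e_j||^2, the squared distance from v to span{e_j}.)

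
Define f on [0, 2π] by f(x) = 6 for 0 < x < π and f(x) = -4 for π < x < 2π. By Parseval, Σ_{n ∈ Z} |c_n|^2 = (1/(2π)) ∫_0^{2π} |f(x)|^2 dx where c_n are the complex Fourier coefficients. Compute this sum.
Σ |c_n|^2 = 26

Parseval equates the L^2 energy of f (normalised by 1/(2π)) with the ℓ^2 sum of its Fourier coefficients: (1/(2π)) ∫_0^{2π} |f|^2 = Σ |c_n|^2.
Compute the left side: (1/(2π)) [∫_0^π 6^2 dx + ∫_π^{2π} (-4)^2 dx] = (1/(2π)) · (36π + 16π) = (36 + 16)/2 = 26.
So Σ_{n ∈ Z} |c_n|^2 = 26.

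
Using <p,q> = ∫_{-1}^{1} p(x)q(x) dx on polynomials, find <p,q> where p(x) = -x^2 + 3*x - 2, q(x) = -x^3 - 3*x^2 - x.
<p,q> = 2

Expand the product: p(x)·q(x) = x^5 - 6*x^3 + 3*x^2 + 2*x.
∫_{-1}^{1} of each monomial x^k gives [2/(k+1) if k even, 0 if k odd]. Integrating term-by-term (or equivalently evaluating the antiderivative F(x) = x^6/6 - 3*x^4/2 + x^3 + x^2 at the endpoints):
  F(1) − F(−1) = 2/3 − (-4/3) = 2.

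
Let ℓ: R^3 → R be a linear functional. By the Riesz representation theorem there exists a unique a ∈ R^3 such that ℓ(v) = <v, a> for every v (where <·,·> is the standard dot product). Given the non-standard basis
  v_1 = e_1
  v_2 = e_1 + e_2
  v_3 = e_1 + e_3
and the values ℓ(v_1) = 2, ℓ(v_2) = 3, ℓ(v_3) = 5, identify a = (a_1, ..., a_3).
a = (2, 1, 3)

Write a = (a_1, ..., a_3) in the standard basis. For each basis vector v_i, ℓ(v_i) = <v_i, a> is a linear equation in the a_j's. Collect the n equations into a matrix system V a = ℓ, where row i of V is v_i (expressed in the standard basis). Since V is invertible (lower-triangular with 1s on the diagonal, up to permutation), solve by back-substitution:
  V =
[[1, 0, 0],
 [1, 1, 0],
 [1, 0, 1]]
  V a = (2, 3, 5)
Solving gives a = (2, 1, 3).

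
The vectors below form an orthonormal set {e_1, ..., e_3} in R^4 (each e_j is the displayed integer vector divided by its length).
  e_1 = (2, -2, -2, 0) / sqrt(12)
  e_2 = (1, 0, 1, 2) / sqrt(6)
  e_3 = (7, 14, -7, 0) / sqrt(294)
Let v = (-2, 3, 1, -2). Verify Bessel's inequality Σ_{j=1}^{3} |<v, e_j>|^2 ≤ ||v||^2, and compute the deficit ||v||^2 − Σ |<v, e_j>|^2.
Σ |<v, e_j>|^2 = 53/3; ||v||^2 = 18; deficit = 1/3

Write each e_j = u_j / sqrt(<u_j, u_j>) where u_j is the displayed integer vector. Then <v, e_j> = <v, u_j> / sqrt(<u_j, u_j>), so |<v, e_j>|^2 = <v, u_j>^2 / <u_j, u_j>.
Coefficients: <v, e_1> = -12/sqrt(12), <v, e_2> = -5/sqrt(6), <v, e_3> = 21/sqrt(294).
Square and sum: Σ |<v, e_j>|^2 = 53/3.
Compute ||v||^2 = v·v = 18.
Deficit = 18 − 53/3 = 1/3 ≥ 0, confirming Bessel's inequality. (The deficit equals ||v − Σ <v,e_j> e_j||^2, the squared distance from v to span{e_j}.)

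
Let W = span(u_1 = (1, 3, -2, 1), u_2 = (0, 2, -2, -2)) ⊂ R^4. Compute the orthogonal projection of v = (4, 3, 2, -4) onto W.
proj_W(v) = (-5/29, 40/29, -45/29, -60/29)

Set up U = [u_1 | ... | u_2] ∈ R^(4×2). The projector onto W = col(U) is P = U (U^T U)^(-1) U^T.
Compute U^T U =
  [15, 8]
  [8, 12],
and U^T v = (5, 10).
Solve U^T U · c = U^T v for the coefficients: c = (-5/29, 55/58). The projection is proj_W(v) = U c.
Check: (v - proj_W(v)) · u_1 = 0  (should be 0).
Check: (v - proj_W(v)) · u_2 = 0  (should be 0).
Result: proj_W(v) = (-5/29, 40/29, -45/29, -60/29).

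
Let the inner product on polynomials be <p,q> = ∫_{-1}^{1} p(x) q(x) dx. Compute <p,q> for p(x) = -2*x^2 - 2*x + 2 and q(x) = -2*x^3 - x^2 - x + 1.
<p,q> = 76/15

Expand the product: p(x)·q(x) = 4*x^5 + 6*x^4 - 2*x^2 - 4*x + 2.
∫_{-1}^{1} of each monomial x^k gives [2/(k+1) if k even, 0 if k odd]. Integrating term-by-term (or equivalently evaluating the antiderivative F(x) = 2*x^6/3 + 6*x^5/5 - 2*x^3/3 - 2*x^2 + 2*x at the endpoints):
  F(1) − F(−1) = 6/5 − (-58/15) = 76/15.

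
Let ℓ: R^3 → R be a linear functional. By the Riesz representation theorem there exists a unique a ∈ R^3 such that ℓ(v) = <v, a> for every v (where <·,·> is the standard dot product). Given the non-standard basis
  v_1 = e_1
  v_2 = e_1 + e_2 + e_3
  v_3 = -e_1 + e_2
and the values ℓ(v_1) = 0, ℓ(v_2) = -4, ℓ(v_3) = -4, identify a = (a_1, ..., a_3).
a = (0, -4, 0)

Write a = (a_1, ..., a_3) in the standard basis. For each basis vector v_i, ℓ(v_i) = <v_i, a> is a linear equation in the a_j's. Collect the n equations into a matrix system V a = ℓ, where row i of V is v_i (expressed in the standard basis). Since V is invertible (lower-triangular with 1s on the diagonal, up to permutation), solve by back-substitution:
  V =
[[1, 0, 0],
 [1, 1, 1],
 [-1, 1, 0]]
  V a = (0, -4, -4)
Solving gives a = (0, -4, 0).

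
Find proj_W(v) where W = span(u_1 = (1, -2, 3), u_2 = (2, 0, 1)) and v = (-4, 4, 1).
proj_W(v) = (-116/45, 4/9, -83/45)

Set up U = [u_1 | ... | u_2] ∈ R^(3×2). The projector onto W = col(U) is P = U (U^T U)^(-1) U^T.
Compute U^T U =
  [14, 5]
  [5, 5],
and U^T v = (-9, -7).
Solve U^T U · c = U^T v for the coefficients: c = (-2/9, -53/45). The projection is proj_W(v) = U c.
Check: (v - proj_W(v)) · u_1 = 0  (should be 0).
Check: (v - proj_W(v)) · u_2 = 0  (should be 0).
Result: proj_W(v) = (-116/45, 4/9, -83/45).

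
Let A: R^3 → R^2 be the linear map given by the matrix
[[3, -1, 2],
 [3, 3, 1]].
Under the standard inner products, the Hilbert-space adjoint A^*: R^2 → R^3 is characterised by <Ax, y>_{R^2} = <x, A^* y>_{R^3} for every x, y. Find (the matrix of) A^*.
A^* = A^T =
[[3, 3],
 [-1, 3],
 [2, 1]]

For real matrices with standard dot products, the defining identity <Ax, y> = <x, A^* y> gives (Ax)^T y = x^T (A^*) y, i.e. x^T A^T y = x^T (A^*) y. Since this holds for all x, y, we must have A^* = A^T. Therefore
A^* =
[[3, 3],
 [-1, 3],
 [2, 1]].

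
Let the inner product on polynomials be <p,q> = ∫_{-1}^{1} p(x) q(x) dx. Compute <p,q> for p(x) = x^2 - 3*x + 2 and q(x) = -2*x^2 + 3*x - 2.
<p,q> = -94/5

Expand the product: p(x)·q(x) = -2*x^4 + 9*x^3 - 15*x^2 + 12*x - 4.
∫_{-1}^{1} of each monomial x^k gives [2/(k+1) if k even, 0 if k odd]. Integrating term-by-term (or equivalently evaluating the antiderivative F(x) = -2*x^5/5 + 9*x^4/4 - 5*x^3 + 6*x^2 - 4*x at the endpoints):
  F(1) − F(−1) = -23/20 − (353/20) = -94/5.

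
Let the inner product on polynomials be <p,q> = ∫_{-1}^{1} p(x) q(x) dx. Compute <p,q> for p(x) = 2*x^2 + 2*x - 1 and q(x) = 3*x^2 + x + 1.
<p,q> = 16/15

Expand the product: p(x)·q(x) = 6*x^4 + 8*x^3 + x^2 + x - 1.
∫_{-1}^{1} of each monomial x^k gives [2/(k+1) if k even, 0 if k odd]. Integrating term-by-term (or equivalently evaluating the antiderivative F(x) = 6*x^5/5 + 2*x^4 + x^3/3 + x^2/2 - x at the endpoints):
  F(1) − F(−1) = 91/30 − (59/30) = 16/15.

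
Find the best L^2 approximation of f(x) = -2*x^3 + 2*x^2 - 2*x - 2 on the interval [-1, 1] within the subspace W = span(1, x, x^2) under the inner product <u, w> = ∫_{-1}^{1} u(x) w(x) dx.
g(x) = 2*x^2 - 16*x/5 - 2

The best approximation g ∈ W is the orthogonal projection of f onto W. Writing g = a_0 + a_1 x + a_2 x^2, the coefficients solve the normal equations G · a = b where
  G_{ij} = <φ_i, φ_j> and b_i = <f, φ_i>, with φ_0 = 1, φ_1 = x, φ_2 = x^2.
G =
  [2, 0, 2/3]
  [0, 2/3, 0]
  [2/3, 0, 2/5],
b = (-8/3, -32/15, -8/15).
Solving gives a_0 = -2, a_1 = -16/5, a_2 = 2, so
  g(x) = 2*x^2 - 16*x/5 - 2.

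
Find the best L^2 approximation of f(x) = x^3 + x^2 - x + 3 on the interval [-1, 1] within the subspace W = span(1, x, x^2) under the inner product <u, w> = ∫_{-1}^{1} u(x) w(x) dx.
g(x) = x^2 - 2*x/5 + 3

The best approximation g ∈ W is the orthogonal projection of f onto W. Writing g = a_0 + a_1 x + a_2 x^2, the coefficients solve the normal equations G · a = b where
  G_{ij} = <φ_i, φ_j> and b_i = <f, φ_i>, with φ_0 = 1, φ_1 = x, φ_2 = x^2.
G =
  [2, 0, 2/3]
  [0, 2/3, 0]
  [2/3, 0, 2/5],
b = (20/3, -4/15, 12/5).
Solving gives a_0 = 3, a_1 = -2/5, a_2 = 1, so
  g(x) = x^2 - 2*x/5 + 3.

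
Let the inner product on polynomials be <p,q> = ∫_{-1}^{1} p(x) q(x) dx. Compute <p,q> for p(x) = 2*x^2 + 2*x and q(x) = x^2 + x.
<p,q> = 32/15

Expand the product: p(x)·q(x) = 2*x^4 + 4*x^3 + 2*x^2.
∫_{-1}^{1} of each monomial x^k gives [2/(k+1) if k even, 0 if k odd]. Integrating term-by-term (or equivalently evaluating the antiderivative F(x) = 2*x^5/5 + x^4 + 2*x^3/3 at the endpoints):
  F(1) − F(−1) = 31/15 − (-1/15) = 32/15.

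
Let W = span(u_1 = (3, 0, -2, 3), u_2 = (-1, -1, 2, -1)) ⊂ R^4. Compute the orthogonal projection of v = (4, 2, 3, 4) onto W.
proj_W(v) = (83/27, -46/27, 2/9, 83/27)

Set up U = [u_1 | ... | u_2] ∈ R^(4×2). The projector onto W = col(U) is P = U (U^T U)^(-1) U^T.
Compute U^T U =
  [22, -10]
  [-10, 7],
and U^T v = (18, -4).
Solve U^T U · c = U^T v for the coefficients: c = (43/27, 46/27). The projection is proj_W(v) = U c.
Check: (v - proj_W(v)) · u_1 = 0  (should be 0).
Check: (v - proj_W(v)) · u_2 = 0  (should be 0).
Result: proj_W(v) = (83/27, -46/27, 2/9, 83/27).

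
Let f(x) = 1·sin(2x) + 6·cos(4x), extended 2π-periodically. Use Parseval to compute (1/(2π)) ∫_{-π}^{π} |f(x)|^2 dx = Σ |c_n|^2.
Σ |c_n|^2 = 37/2

Expand |f|^2 and use orthogonality of {sin(nx), cos(mx)} on [-π, π]:
  ∫_{-π}^{π} sin(nx)^2 dx = π, ∫ cos(mx)^2 dx = π, and cross terms integrate to 0.
So ∫_{-π}^{π} f(x)^2 dx = 1^2 · π + 6^2 · π = (1 + 36)π.
Divide by 2π: (1 + 36)/2 = 37/2.
By Parseval, this equals Σ |c_n|^2.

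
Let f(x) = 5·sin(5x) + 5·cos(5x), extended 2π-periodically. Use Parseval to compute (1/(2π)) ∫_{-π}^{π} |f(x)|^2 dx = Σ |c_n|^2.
Σ |c_n|^2 = 25

Expand |f|^2 and use orthogonality of {sin(nx), cos(mx)} on [-π, π]:
  ∫_{-π}^{π} sin(nx)^2 dx = π, ∫ cos(mx)^2 dx = π, and cross terms integrate to 0.
So ∫_{-π}^{π} f(x)^2 dx = 5^2 · π + 5^2 · π = (25 + 25)π.
Divide by 2π: (25 + 25)/2 = 25.
By Parseval, this equals Σ |c_n|^2.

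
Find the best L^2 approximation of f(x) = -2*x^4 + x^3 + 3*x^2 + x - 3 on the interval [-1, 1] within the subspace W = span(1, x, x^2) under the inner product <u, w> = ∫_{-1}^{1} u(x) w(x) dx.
g(x) = 9*x^2/7 + 8*x/5 - 99/35

The best approximation g ∈ W is the orthogonal projection of f onto W. Writing g = a_0 + a_1 x + a_2 x^2, the coefficients solve the normal equations G · a = b where
  G_{ij} = <φ_i, φ_j> and b_i = <f, φ_i>, with φ_0 = 1, φ_1 = x, φ_2 = x^2.
G =
  [2, 0, 2/3]
  [0, 2/3, 0]
  [2/3, 0, 2/5],
b = (-24/5, 16/15, -48/35).
Solving gives a_0 = -99/35, a_1 = 8/5, a_2 = 9/7, so
  g(x) = 9*x^2/7 + 8*x/5 - 99/35.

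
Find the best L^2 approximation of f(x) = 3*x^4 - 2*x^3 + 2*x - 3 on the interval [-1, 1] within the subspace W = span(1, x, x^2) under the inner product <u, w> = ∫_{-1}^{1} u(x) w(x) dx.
g(x) = 18*x^2/7 + 4*x/5 - 114/35

The best approximation g ∈ W is the orthogonal projection of f onto W. Writing g = a_0 + a_1 x + a_2 x^2, the coefficients solve the normal equations G · a = b where
  G_{ij} = <φ_i, φ_j> and b_i = <f, φ_i>, with φ_0 = 1, φ_1 = x, φ_2 = x^2.
G =
  [2, 0, 2/3]
  [0, 2/3, 0]
  [2/3, 0, 2/5],
b = (-24/5, 8/15, -8/7).
Solving gives a_0 = -114/35, a_1 = 4/5, a_2 = 18/7, so
  g(x) = 18*x^2/7 + 4*x/5 - 114/35.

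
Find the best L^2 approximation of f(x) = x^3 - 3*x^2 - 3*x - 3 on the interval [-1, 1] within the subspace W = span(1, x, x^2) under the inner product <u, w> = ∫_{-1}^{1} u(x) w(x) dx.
g(x) = -3*x^2 - 12*x/5 - 3

The best approximation g ∈ W is the orthogonal projection of f onto W. Writing g = a_0 + a_1 x + a_2 x^2, the coefficients solve the normal equations G · a = b where
  G_{ij} = <φ_i, φ_j> and b_i = <f, φ_i>, with φ_0 = 1, φ_1 = x, φ_2 = x^2.
G =
  [2, 0, 2/3]
  [0, 2/3, 0]
  [2/3, 0, 2/5],
b = (-8, -8/5, -16/5).
Solving gives a_0 = -3, a_1 = -12/5, a_2 = -3, so
  g(x) = -3*x^2 - 12*x/5 - 3.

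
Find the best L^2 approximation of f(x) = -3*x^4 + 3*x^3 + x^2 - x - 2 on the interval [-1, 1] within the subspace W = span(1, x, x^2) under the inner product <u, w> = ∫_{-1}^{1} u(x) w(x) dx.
g(x) = -11*x^2/7 + 4*x/5 - 61/35

The best approximation g ∈ W is the orthogonal projection of f onto W. Writing g = a_0 + a_1 x + a_2 x^2, the coefficients solve the normal equations G · a = b where
  G_{ij} = <φ_i, φ_j> and b_i = <f, φ_i>, with φ_0 = 1, φ_1 = x, φ_2 = x^2.
G =
  [2, 0, 2/3]
  [0, 2/3, 0]
  [2/3, 0, 2/5],
b = (-68/15, 8/15, -188/105).
Solving gives a_0 = -61/35, a_1 = 4/5, a_2 = -11/7, so
  g(x) = -11*x^2/7 + 4*x/5 - 61/35.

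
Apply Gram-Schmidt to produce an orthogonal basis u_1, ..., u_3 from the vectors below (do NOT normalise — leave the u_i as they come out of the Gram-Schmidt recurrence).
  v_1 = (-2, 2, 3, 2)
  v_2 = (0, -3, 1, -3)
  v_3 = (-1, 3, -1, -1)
Orthogonal basis:
  u_1 = (-2, 2, 3, 2)
  u_2 = (-6/7, -15/7, 16/7, -15/7)
  u_3 = (-55/53, 101/53, -30/53, -111/53)

Apply the Gram-Schmidt recurrence
  u_1 = v_1
  u_i = v_i − Σ_{j<i} ((v_i · u_j) / (u_j · u_j)) · u_j.

Step by step this gives:
  u_1 = (-2, 2, 3, 2)
  u_2 = (-6/7, -15/7, 16/7, -15/7)
  u_3 = (-55/53, 101/53, -30/53, -111/53)

Orthogonality check:
  u_2 · u_1 = 0 (should be 0)
  u_3 · u_1 = 0 (should be 0)
  u_3 · u_2 = 0 (should be 0)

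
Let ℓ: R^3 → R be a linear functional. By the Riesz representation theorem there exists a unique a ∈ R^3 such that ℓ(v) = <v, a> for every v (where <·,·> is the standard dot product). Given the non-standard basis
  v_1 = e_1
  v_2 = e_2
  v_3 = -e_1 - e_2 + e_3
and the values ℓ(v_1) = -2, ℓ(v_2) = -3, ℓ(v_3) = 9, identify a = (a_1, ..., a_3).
a = (-2, -3, 4)

Write a = (a_1, ..., a_3) in the standard basis. For each basis vector v_i, ℓ(v_i) = <v_i, a> is a linear equation in the a_j's. Collect the n equations into a matrix system V a = ℓ, where row i of V is v_i (expressed in the standard basis). Since V is invertible (lower-triangular with 1s on the diagonal, up to permutation), solve by back-substitution:
  V =
[[1, 0, 0],
 [0, 1, 0],
 [-1, -1, 1]]
  V a = (-2, -3, 9)
Solving gives a = (-2, -3, 4).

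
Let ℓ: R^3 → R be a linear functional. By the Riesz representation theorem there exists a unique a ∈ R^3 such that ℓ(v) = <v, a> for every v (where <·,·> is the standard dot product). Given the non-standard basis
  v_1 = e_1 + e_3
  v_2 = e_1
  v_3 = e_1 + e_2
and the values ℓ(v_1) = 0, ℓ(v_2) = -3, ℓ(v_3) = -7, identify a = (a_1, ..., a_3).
a = (-3, -4, 3)

Write a = (a_1, ..., a_3) in the standard basis. For each basis vector v_i, ℓ(v_i) = <v_i, a> is a linear equation in the a_j's. Collect the n equations into a matrix system V a = ℓ, where row i of V is v_i (expressed in the standard basis). Since V is invertible (lower-triangular with 1s on the diagonal, up to permutation), solve by back-substitution:
  V =
[[1, 0, 1],
 [1, 0, 0],
 [1, 1, 0]]
  V a = (0, -3, -7)
Solving gives a = (-3, -4, 3).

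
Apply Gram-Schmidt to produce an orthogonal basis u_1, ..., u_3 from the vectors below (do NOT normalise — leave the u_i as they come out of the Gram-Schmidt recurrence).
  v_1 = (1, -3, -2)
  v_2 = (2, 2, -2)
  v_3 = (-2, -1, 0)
Orthogonal basis:
  u_1 = (1, -3, -2)
  u_2 = (2, 2, -2)
  u_3 = (-15/14, 3/14, -6/7)

Apply the Gram-Schmidt recurrence
  u_1 = v_1
  u_i = v_i − Σ_{j<i} ((v_i · u_j) / (u_j · u_j)) · u_j.

Step by step this gives:
  u_1 = (1, -3, -2)
  u_2 = (2, 2, -2)
  u_3 = (-15/14, 3/14, -6/7)

Orthogonality check:
  u_2 · u_1 = 0 (should be 0)
  u_3 · u_1 = 0 (should be 0)
  u_3 · u_2 = 0 (should be 0)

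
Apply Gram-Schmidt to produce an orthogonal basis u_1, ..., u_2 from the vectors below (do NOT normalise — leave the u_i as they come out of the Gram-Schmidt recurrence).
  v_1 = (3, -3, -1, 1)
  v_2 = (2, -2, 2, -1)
Orthogonal basis:
  u_1 = (3, -3, -1, 1)
  u_2 = (13/20, -13/20, 49/20, -29/20)

Apply the Gram-Schmidt recurrence
  u_1 = v_1
  u_i = v_i − Σ_{j<i} ((v_i · u_j) / (u_j · u_j)) · u_j.

Step by step this gives:
  u_1 = (3, -3, -1, 1)
  u_2 = (13/20, -13/20, 49/20, -29/20)

Orthogonality check:
  u_2 · u_1 = 0 (should be 0)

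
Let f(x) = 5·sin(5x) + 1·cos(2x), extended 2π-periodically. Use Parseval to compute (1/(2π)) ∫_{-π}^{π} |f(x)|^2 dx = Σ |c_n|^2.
Σ |c_n|^2 = 13

Expand |f|^2 and use orthogonality of {sin(nx), cos(mx)} on [-π, π]:
  ∫_{-π}^{π} sin(nx)^2 dx = π, ∫ cos(mx)^2 dx = π, and cross terms integrate to 0.
So ∫_{-π}^{π} f(x)^2 dx = 5^2 · π + 1^2 · π = (25 + 1)π.
Divide by 2π: (25 + 1)/2 = 13.
By Parseval, this equals Σ |c_n|^2.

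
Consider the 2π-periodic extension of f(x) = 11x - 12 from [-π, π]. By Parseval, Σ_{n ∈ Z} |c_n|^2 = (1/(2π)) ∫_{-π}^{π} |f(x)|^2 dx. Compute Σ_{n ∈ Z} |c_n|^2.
Σ |c_n|^2 = 121π^2/3 + 144

Expand and integrate term by term over [-π, π]:
  ∫ (11x)^2 dx = 121·(2π^3/3); ∫ 2·11·(-12)·x dx = 0 (odd integrand); ∫ (-12)^2 dx = 144·2π.
So (1/(2π)) ∫_{-π}^{π} (11x - 12)^2 dx = 121π^2/3 + 144 = 121π^2/3 + 144.
Parseval ⇒ Σ |c_n|^2 = 121π^2/3 + 144.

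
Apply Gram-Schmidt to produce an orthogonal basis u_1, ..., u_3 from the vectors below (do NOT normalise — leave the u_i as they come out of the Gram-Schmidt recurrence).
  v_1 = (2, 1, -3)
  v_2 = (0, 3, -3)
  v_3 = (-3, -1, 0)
Orthogonal basis:
  u_1 = (2, 1, -3)
  u_2 = (-12/7, 15/7, -3/7)
  u_3 = (-4/3, -4/3, -4/3)

Apply the Gram-Schmidt recurrence
  u_1 = v_1
  u_i = v_i − Σ_{j<i} ((v_i · u_j) / (u_j · u_j)) · u_j.

Step by step this gives:
  u_1 = (2, 1, -3)
  u_2 = (-12/7, 15/7, -3/7)
  u_3 = (-4/3, -4/3, -4/3)

Orthogonality check:
  u_2 · u_1 = 0 (should be 0)
  u_3 · u_1 = 0 (should be 0)
  u_3 · u_2 = 0 (should be 0)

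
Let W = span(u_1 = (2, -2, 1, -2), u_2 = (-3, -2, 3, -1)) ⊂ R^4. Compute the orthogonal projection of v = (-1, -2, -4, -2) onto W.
proj_W(v) = (49/58, -2/29, -8/29, -13/58)

Set up U = [u_1 | ... | u_2] ∈ R^(4×2). The projector onto W = col(U) is P = U (U^T U)^(-1) U^T.
Compute U^T U =
  [13, 3]
  [3, 23],
and U^T v = (2, -3).
Solve U^T U · c = U^T v for the coefficients: c = (11/58, -9/58). The projection is proj_W(v) = U c.
Check: (v - proj_W(v)) · u_1 = 0  (should be 0).
Check: (v - proj_W(v)) · u_2 = 0  (should be 0).
Result: proj_W(v) = (49/58, -2/29, -8/29, -13/58).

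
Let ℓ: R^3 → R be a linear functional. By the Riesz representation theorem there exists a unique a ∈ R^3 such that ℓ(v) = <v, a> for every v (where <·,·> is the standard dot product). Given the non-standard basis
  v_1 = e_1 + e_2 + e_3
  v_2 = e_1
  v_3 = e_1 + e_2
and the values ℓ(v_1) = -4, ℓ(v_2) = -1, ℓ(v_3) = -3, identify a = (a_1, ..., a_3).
a = (-1, -2, -1)

Write a = (a_1, ..., a_3) in the standard basis. For each basis vector v_i, ℓ(v_i) = <v_i, a> is a linear equation in the a_j's. Collect the n equations into a matrix system V a = ℓ, where row i of V is v_i (expressed in the standard basis). Since V is invertible (lower-triangular with 1s on the diagonal, up to permutation), solve by back-substitution:
  V =
[[1, 1, 1],
 [1, 0, 0],
 [1, 1, 0]]
  V a = (-4, -1, -3)
Solving gives a = (-1, -2, -1).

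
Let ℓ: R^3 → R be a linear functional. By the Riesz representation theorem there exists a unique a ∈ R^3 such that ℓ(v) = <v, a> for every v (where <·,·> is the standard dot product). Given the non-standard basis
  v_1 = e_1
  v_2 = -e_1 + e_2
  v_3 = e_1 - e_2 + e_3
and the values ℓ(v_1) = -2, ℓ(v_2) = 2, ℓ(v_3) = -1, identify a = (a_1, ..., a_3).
a = (-2, 0, 1)

Write a = (a_1, ..., a_3) in the standard basis. For each basis vector v_i, ℓ(v_i) = <v_i, a> is a linear equation in the a_j's. Collect the n equations into a matrix system V a = ℓ, where row i of V is v_i (expressed in the standard basis). Since V is invertible (lower-triangular with 1s on the diagonal, up to permutation), solve by back-substitution:
  V =
[[1, 0, 0],
 [-1, 1, 0],
 [1, -1, 1]]
  V a = (-2, 2, -1)
Solving gives a = (-2, 0, 1).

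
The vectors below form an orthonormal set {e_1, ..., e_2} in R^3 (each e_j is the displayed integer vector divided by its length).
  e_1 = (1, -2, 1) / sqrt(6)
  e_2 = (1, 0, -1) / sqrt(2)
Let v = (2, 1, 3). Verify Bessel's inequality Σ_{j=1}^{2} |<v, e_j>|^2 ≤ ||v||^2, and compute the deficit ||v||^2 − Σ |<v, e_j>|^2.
Σ |<v, e_j>|^2 = 2; ||v||^2 = 14; deficit = 12

Write each e_j = u_j / sqrt(<u_j, u_j>) where u_j is the displayed integer vector. Then <v, e_j> = <v, u_j> / sqrt(<u_j, u_j>), so |<v, e_j>|^2 = <v, u_j>^2 / <u_j, u_j>.
Coefficients: <v, e_1> = 3/sqrt(6), <v, e_2> = -1/sqrt(2).
Square and sum: Σ |<v, e_j>|^2 = 2.
Compute ||v||^2 = v·v = 14.
Deficit = 14 − 2 = 12 ≥ 0, confirming Bessel's inequality. (The deficit equals ||v − Σ <v,e_j> e_j||^2, the squared distance from v to span{e_j}.)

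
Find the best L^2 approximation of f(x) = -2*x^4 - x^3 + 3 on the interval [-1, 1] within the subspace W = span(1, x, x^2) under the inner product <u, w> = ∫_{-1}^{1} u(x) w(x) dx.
g(x) = -12*x^2/7 - 3*x/5 + 111/35

The best approximation g ∈ W is the orthogonal projection of f onto W. Writing g = a_0 + a_1 x + a_2 x^2, the coefficients solve the normal equations G · a = b where
  G_{ij} = <φ_i, φ_j> and b_i = <f, φ_i>, with φ_0 = 1, φ_1 = x, φ_2 = x^2.
G =
  [2, 0, 2/3]
  [0, 2/3, 0]
  [2/3, 0, 2/5],
b = (26/5, -2/5, 10/7).
Solving gives a_0 = 111/35, a_1 = -3/5, a_2 = -12/7, so
  g(x) = -12*x^2/7 - 3*x/5 + 111/35.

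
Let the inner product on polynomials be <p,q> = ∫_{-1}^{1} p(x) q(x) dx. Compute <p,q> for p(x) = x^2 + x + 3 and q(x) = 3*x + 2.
<p,q> = 46/3

Expand the product: p(x)·q(x) = 3*x^3 + 5*x^2 + 11*x + 6.
∫_{-1}^{1} of each monomial x^k gives [2/(k+1) if k even, 0 if k odd]. Integrating term-by-term (or equivalently evaluating the antiderivative F(x) = 3*x^4/4 + 5*x^3/3 + 11*x^2/2 + 6*x at the endpoints):
  F(1) − F(−1) = 167/12 − (-17/12) = 46/3.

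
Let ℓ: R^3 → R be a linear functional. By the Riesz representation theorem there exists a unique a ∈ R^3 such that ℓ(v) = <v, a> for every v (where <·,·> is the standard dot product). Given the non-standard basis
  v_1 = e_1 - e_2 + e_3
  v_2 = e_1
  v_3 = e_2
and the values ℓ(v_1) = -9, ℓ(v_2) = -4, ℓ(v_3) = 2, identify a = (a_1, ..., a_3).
a = (-4, 2, -3)

Write a = (a_1, ..., a_3) in the standard basis. For each basis vector v_i, ℓ(v_i) = <v_i, a> is a linear equation in the a_j's. Collect the n equations into a matrix system V a = ℓ, where row i of V is v_i (expressed in the standard basis). Since V is invertible (lower-triangular with 1s on the diagonal, up to permutation), solve by back-substitution:
  V =
[[1, -1, 1],
 [1, 0, 0],
 [0, 1, 0]]
  V a = (-9, -4, 2)
Solving gives a = (-4, 2, -3).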